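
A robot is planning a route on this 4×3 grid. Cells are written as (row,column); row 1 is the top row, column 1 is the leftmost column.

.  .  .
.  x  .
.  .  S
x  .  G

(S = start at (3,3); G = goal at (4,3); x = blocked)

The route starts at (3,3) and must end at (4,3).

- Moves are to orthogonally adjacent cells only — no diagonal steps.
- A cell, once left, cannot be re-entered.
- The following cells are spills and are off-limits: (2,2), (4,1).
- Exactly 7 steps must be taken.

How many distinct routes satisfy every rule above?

Need simple routes of exactly 7 moves from (3,3) to (4,3) (Manhattan distance 1, so 3 moves are spent on a detour and 3 undoing it).
No route satisfies every constraint, so the count is 0.

0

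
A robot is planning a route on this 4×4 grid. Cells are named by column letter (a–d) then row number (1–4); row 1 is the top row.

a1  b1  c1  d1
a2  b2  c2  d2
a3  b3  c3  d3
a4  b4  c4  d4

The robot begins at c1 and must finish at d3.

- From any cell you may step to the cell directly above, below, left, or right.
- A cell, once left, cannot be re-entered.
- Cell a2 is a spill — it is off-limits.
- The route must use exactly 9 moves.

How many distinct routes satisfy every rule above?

Need simple routes of exactly 9 moves from c1 to d3 (Manhattan distance 3, so 3 moves are spent on a detour and 3 undoing it).
Branch systematically from the start, pruning whenever the remaining move budget drops below the Manhattan distance to d3 or differs from it in parity. Grouping the completions by first move — via c2: 3; via b1: 4; via d1: 4 — and summing: 3 + 4 + 4 = 11.
That gives 11 routes.

11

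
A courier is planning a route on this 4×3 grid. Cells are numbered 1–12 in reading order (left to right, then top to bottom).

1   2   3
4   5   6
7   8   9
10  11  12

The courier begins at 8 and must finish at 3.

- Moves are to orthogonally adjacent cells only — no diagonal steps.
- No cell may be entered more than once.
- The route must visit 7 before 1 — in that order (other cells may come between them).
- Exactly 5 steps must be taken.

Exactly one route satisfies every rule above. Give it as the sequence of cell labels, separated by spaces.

8 7 4 1 2 3

The waypoints must appear in the order 7, 1, with no cell reused.
Route from 8: left 1 to 7, up 2 to 1, right 2 to 3 — 5 moves in all.
Check: order respected (7 at step 1, 1 at step 3); 5 moves as required.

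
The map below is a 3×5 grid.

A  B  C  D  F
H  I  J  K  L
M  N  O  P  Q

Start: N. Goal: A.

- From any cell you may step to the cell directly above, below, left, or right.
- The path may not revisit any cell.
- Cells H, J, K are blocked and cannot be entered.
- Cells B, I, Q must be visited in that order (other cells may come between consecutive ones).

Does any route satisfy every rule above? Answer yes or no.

Even ignoring the required order, no revisit-free route from N to A manages to pass through all of B, I, and Q: branching out from N, every path either misses one of them or, having collected them, can no longer reach A without re-entering a cell.

no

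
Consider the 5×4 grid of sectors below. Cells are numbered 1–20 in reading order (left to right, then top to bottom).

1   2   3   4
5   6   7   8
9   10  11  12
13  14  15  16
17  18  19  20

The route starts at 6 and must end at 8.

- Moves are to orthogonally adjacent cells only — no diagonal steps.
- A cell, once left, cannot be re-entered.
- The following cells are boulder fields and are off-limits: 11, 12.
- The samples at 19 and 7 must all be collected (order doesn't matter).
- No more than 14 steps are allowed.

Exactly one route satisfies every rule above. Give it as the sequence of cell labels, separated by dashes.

6 - 10 - 14 - 15 - 19 - 18 - 17 - 13 - 9 - 5 - 1 - 2 - 3 - 7 - 8

Any route must reach 19 and 7 and still end at 8 within 14 moves, so the order of the required stops is forced.
Route from 6: 2× down (reaching 14), right to 15, down to 19, 2× left (reaching 17), 4× up (reaching 1), 2× right (reaching 3), down to 7, right to 8 — 14 moves in all.
Check: all required cells visited; 14 ≤ 14 moves.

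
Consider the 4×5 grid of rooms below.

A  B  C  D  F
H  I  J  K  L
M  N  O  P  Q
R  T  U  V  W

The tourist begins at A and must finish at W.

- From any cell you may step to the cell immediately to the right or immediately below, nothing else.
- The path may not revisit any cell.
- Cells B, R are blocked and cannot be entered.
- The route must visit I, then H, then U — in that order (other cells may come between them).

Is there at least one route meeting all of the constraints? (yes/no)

no

H lies to the left of I, so going from I to H would need a leftward move — but moves only go right/down, so I cannot be visited before H.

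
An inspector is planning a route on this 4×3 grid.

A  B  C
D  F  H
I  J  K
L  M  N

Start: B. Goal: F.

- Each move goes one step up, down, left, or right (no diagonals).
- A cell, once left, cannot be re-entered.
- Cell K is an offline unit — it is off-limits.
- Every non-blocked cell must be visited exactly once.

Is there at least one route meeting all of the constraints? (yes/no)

Cell N has only one open neighbour but is neither the start nor the goal, so a Hamiltonian route would have to both enter and leave it through the same neighbour — impossible without revisiting.

no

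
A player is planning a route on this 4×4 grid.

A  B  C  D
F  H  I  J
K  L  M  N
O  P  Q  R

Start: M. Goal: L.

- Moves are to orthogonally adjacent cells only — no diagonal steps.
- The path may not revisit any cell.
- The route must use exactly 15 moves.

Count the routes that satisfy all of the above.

4

Need simple routes of exactly 15 moves from M to L (Manhattan distance 1, so 7 moves are spent on a detour and 7 undoing it).
Enumerating: M I C D J N R Q P O K F A B H L | M I H F A B C D J N R Q P O K L | M Q R N J D C I H B A F K O P L | M N R Q P O K F A B C D J I H L.
That gives 4 routes.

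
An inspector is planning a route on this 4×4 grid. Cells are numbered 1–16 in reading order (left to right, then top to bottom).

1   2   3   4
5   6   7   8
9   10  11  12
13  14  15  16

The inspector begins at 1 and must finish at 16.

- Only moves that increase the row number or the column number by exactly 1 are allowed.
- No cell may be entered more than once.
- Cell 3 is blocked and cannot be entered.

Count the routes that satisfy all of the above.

A right/down-only route from 1 to 16 makes exactly 3 down-moves and 3 right-moves in some order.
With no other constraints that would be C(6,3) = 20 routes.
Subtract routes through each blocked cell (inclusion–exclusion for overlaps): − through 3: 4 → 16.
That gives 16 routes.

16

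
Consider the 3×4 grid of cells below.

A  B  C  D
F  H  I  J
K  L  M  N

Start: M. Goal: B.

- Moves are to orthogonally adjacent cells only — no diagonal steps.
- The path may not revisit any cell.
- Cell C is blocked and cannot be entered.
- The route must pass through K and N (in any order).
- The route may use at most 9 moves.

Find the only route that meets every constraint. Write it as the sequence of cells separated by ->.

M -> N -> J -> I -> H -> L -> K -> F -> A -> B

Any route must reach K and N and still end at B within 9 moves, so the order of the required stops is forced.
Route from M: right to N, up to J, 2× left (reaching H), down to L, left to K, 2× up (reaching A), right to B — 9 moves in all.
Check: all required cells visited; 9 ≤ 9 moves.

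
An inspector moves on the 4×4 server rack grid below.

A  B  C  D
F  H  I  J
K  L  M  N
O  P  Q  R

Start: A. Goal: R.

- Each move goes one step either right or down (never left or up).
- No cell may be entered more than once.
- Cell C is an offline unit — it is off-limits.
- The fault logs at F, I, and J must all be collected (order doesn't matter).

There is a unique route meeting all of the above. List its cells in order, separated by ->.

A -> F -> H -> I -> J -> N -> R

Moves only go right or down, so the column and row indices never decrease.
Route from A: down 1 to F, right 3 to J, down 2 to R — 6 moves in all.
Check: all required cells visited.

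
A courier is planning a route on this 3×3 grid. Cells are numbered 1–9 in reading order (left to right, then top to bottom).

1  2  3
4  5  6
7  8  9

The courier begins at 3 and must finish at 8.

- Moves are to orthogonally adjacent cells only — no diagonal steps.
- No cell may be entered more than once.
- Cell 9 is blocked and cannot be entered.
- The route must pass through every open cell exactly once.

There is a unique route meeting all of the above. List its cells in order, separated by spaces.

Need to visit all 8 open cells exactly once, starting at 3 and ending at 8.
Cell 1 has only two open neighbours (4 and 2), so the path must pass straight through it: one of those is the cell it's entered from and the other is where it exits.
Route from 3: down 1 to 6, left 1 to 5, up 1 to 2, left 1 to 1, down 2 to 7, right 1 to 8 — 7 moves in all.
Check: all 8 open cells covered.

3 6 5 2 1 4 7 8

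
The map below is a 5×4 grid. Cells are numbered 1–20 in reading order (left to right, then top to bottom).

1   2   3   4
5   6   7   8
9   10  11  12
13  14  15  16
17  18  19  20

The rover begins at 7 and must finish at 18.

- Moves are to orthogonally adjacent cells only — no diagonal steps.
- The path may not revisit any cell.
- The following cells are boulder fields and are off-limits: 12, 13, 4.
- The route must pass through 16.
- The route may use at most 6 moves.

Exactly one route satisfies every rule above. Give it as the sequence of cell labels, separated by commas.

Any route must reach 16 and still end at 18 within 6 moves, so the order of the required stops is forced.
Route from 7: down 2 to 15, right 1 to 16, down 1 to 20, left 2 to 18 — 6 moves in all.
Check: all required cells visited; 6 ≤ 6 moves.

7, 11, 15, 16, 20, 19, 18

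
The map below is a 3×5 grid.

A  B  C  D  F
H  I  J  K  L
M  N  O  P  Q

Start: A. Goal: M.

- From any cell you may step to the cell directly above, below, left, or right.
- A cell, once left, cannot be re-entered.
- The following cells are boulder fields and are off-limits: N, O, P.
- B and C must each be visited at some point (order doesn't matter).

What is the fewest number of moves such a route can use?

6

Any route passes through B and C in some order between A and M. Summing Manhattan distances along each leg and taking the cheapest ordering (A → C → B → M) gives a lower bound of 2 + 1 + 3 = 6 moves.
A route of 6 moves achieves this: A → B → C → J → I → H → M.
Since 6 matches the lower bound, it is optimal.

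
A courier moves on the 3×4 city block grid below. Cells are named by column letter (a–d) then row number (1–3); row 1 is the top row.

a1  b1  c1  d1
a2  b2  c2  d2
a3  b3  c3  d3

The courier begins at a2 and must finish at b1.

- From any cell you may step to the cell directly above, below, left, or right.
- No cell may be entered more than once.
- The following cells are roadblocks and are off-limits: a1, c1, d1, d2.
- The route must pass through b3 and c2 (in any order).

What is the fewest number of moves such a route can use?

Any route passes through b3 and c2 in some order between a2 and b1. Summing Manhattan distances along each leg and taking the cheapest ordering (a2 → c2 → b3 → b1) gives a lower bound of 2 + 2 + 2 = 6 moves.
A route of 6 moves achieves this: a2 → a3 → b3 → c3 → c2 → b2 → b1.
Since 6 matches the lower bound, it is optimal.

6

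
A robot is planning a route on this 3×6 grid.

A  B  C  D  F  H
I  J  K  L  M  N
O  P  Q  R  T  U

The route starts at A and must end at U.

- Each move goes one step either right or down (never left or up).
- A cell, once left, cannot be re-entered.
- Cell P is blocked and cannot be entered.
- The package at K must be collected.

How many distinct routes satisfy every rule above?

12

A right/down-only route from A to U makes exactly 2 down-moves and 5 right-moves in some order.
With no other constraints that would be C(7,2) = 21 routes.
Split at K and multiply the segment counts (each segment already excludes blocked cells): A→K: 3; K→U: 4; product = 12.
That gives 12 routes.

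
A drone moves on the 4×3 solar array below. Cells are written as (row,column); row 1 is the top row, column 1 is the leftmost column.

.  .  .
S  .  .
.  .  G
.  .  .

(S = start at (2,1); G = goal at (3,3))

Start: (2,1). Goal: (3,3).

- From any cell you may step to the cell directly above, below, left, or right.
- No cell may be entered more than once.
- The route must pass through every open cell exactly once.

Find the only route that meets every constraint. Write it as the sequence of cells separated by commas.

Need to visit all 12 open cells exactly once, starting at (2,1) and ending at (3,3).
Cell (4,1) has only two open neighbours ((3,1) and (4,2)), so the path must pass straight through it: one of those is the cell it's entered from and the other is where it exits.
Route from (2,1): up 1 to (1,1), right 2 to (1,3), down 1 to (2,3), left 1 to (2,2), down 1 to (3,2), left 1 to (3,1), down 1 to (4,1), right 2 to (4,3), up 1 to (3,3) — 11 moves in all.
Check: all 12 open cells covered.

(2,1), (1,1), (1,2), (1,3), (2,3), (2,2), (3,2), (3,1), (4,1), (4,2), (4,3), (3,3)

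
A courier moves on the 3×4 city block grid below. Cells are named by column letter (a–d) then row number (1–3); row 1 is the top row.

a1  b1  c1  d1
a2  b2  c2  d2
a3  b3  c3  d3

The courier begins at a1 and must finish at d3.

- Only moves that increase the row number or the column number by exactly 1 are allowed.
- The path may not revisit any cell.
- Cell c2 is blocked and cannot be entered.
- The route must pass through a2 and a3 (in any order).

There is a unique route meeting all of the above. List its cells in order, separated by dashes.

a1 - a2 - a3 - b3 - c3 - d3

Moves only go right or down, so the column and row indices never decrease.
Route from a1: down 2 to a3, right 3 to d3 — 5 moves in all.
Check: all required cells visited.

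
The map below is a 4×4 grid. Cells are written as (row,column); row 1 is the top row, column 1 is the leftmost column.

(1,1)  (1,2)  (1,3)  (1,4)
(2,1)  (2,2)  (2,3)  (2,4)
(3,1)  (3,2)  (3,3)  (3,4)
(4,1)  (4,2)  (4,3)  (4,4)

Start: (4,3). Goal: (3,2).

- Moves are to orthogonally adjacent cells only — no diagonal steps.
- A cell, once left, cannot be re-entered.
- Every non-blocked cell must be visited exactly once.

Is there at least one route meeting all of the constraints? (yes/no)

Colour the cells like a checkerboard: each orthogonal step flips colour, so a Hamiltonian route alternates colours. Here there are 8 cells of one colour and 8 of the other, with start on the same colour as the goal — the counts and endpoints can't be arranged into an alternating sequence of length 16, so no Hamiltonian route exists.

no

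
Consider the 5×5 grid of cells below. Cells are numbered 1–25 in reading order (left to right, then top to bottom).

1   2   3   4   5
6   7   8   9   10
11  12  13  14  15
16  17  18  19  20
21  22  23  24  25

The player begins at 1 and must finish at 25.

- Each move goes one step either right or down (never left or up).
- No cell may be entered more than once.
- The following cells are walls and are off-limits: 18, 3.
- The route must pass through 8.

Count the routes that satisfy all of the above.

A right/down-only route from 1 to 25 makes exactly 4 down-moves and 4 right-moves in some order.
With no other constraints that would be C(8,4) = 70 routes.
Split at 8 and multiply the segment counts (each segment already excludes blocked cells): 1→8: 2; 8→25: 7; product = 14.
That gives 14 routes.

14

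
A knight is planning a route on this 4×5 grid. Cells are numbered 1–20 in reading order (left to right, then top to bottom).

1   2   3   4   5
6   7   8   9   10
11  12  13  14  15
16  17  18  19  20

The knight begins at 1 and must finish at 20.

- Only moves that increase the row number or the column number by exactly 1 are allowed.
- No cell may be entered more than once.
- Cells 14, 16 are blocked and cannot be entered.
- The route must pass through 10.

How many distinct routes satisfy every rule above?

A right/down-only route from 1 to 20 makes exactly 3 down-moves and 4 right-moves in some order.
With no other constraints that would be C(7,3) = 35 routes.
Split at 10 and multiply the segment counts (each segment already excludes blocked cells): 1→10: 5; 10→20: 1; product = 5.
That gives 5 routes.

5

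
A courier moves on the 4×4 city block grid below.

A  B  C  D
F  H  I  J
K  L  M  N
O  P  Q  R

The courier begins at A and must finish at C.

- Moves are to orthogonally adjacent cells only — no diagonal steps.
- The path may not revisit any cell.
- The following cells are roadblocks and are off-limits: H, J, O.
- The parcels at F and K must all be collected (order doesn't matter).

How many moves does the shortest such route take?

6

Any route passes through F and K in some order between A and C. Summing Manhattan distances along each leg and taking the cheapest ordering (A → F → K → C) gives a lower bound of 1 + 1 + 4 = 6 moves.
A route of 6 moves achieves this: A → F → K → L → M → I → C.
Since 6 matches the lower bound, it is optimal.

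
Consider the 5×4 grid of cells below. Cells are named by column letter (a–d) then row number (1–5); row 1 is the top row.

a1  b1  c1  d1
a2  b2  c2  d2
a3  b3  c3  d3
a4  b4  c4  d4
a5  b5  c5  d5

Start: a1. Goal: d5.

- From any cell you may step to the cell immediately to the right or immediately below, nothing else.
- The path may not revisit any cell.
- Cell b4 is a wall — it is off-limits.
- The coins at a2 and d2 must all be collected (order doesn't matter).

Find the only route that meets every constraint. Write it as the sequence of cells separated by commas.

Moves only go right or down, so the column and row indices never decrease.
Route from a1: down to a2, 3× right (reaching d2), 3× down (reaching d5) — 7 moves in all.
Check: all required cells visited.

a1, a2, b2, c2, d2, d3, d4, d5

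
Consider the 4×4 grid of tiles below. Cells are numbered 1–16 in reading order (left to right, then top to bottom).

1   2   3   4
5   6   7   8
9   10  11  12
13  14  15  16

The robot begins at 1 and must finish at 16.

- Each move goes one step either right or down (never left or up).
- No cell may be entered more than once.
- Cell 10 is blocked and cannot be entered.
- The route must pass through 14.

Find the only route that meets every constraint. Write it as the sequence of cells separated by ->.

Moves only go right or down, so the column and row indices never decrease.
Route from 1: down 3 to 13, right 3 to 16 — 6 moves in all.
Check: all required cells visited.

1 -> 5 -> 9 -> 13 -> 14 -> 15 -> 16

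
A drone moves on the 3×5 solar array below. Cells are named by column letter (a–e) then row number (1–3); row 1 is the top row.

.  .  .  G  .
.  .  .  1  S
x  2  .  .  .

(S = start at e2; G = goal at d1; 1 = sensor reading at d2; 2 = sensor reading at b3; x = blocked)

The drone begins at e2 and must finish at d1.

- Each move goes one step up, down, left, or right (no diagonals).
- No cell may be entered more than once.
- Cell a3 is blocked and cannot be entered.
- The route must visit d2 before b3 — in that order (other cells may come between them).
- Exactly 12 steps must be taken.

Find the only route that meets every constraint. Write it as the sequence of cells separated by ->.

The waypoints must appear in the order d2, b3, with no cell reused.
Route from e2: down 1 to e3, left 1 to d3, up 1 to d2, left 1 to c2, down 1 to c3, left 1 to b3, up 1 to b2, left 1 to a2, up 1 to a1, right 3 to d1 — 12 moves in all.
Check: order respected (1 at step 3, 2 at step 6); 12 moves as required.

e2 -> e3 -> d3 -> d2 -> c2 -> c3 -> b3 -> b2 -> a2 -> a1 -> b1 -> c1 -> d1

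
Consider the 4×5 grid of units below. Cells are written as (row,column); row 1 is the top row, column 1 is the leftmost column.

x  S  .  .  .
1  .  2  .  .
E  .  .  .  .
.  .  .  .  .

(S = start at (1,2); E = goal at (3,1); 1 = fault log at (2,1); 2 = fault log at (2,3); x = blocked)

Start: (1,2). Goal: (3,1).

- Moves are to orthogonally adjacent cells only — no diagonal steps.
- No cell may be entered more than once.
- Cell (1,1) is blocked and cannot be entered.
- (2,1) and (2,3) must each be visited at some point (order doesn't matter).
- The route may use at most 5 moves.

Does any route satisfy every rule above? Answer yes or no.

One route that works: (1,2) → (1,3) → (2,3) → (2,2) → (2,1) → (3,1).

yes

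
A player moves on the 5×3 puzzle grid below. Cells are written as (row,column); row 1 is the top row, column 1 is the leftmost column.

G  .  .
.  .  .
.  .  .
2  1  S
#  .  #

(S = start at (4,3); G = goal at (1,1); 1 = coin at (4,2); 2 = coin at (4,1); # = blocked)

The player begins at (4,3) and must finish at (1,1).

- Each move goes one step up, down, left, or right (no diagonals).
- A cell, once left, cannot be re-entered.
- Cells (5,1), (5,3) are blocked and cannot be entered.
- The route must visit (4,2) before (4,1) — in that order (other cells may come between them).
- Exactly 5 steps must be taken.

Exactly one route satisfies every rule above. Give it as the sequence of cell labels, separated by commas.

The waypoints must appear in the order (4,2), (4,1), with no cell reused.
Route from (4,3): 2× left (reaching (4,1)), 3× up (reaching (1,1)) — 5 moves in all.
Check: order respected (1 at step 1, 2 at step 2); 5 moves as required.

(4,3), (4,2), (4,1), (3,1), (2,1), (1,1)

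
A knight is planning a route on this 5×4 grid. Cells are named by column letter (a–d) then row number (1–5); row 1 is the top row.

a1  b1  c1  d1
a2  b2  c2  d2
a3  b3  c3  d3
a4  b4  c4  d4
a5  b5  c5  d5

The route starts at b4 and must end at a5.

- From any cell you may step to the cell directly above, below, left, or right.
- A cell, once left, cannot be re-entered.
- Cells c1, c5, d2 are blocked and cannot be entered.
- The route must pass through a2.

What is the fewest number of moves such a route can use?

6

Any route passes through a2 somewhere between b4 and a5. Summing Manhattan distances along the two legs (b4 → a2 → a5) gives a lower bound of 3 + 3 = 6 moves.
A route of 6 moves achieves this: b4 → b3 → b2 → a2 → a3 → a4 → a5.
Since 6 matches the lower bound, it is optimal.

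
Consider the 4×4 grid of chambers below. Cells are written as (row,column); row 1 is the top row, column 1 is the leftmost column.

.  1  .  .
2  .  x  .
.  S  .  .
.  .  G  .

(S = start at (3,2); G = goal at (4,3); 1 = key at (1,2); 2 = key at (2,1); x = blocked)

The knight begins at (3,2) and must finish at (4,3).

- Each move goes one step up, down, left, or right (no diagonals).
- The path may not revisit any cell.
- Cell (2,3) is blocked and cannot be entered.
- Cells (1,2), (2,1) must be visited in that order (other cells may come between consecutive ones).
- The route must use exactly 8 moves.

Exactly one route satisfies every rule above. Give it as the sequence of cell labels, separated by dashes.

The waypoints must appear in the order (1,2), (2,1), with no cell reused.
Route from (3,2): 2× up (reaching (1,2)), left to (1,1), 3× down (reaching (4,1)), 2× right (reaching (4,3)) — 8 moves in all.
Check: order respected (1 at step 2, 2 at step 4); 8 moves as required.

(3,2) - (2,2) - (1,2) - (1,1) - (2,1) - (3,1) - (4,1) - (4,2) - (4,3)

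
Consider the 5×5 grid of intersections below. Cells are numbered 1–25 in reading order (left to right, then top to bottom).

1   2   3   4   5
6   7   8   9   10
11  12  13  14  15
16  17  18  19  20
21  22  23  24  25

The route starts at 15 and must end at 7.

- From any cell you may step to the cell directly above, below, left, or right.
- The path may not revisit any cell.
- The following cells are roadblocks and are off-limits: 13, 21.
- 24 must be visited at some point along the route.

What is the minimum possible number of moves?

8

Any route passes through 24 somewhere between 15 and 7. Summing Manhattan distances along the two legs (15 → 24 → 7) gives a lower bound of 3 + 5 = 8 moves.
A route of 8 moves achieves this: 15 → 20 → 25 → 24 → 19 → 14 → 9 → 8 → 7.
Since 8 matches the lower bound, it is optimal.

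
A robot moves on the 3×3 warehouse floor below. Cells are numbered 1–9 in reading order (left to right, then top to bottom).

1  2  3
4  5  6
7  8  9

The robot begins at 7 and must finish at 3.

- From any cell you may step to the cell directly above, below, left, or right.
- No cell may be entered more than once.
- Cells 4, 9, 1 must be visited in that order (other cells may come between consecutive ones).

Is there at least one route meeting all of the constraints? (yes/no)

no

Ignoring the required order, 2 revisit-free routes from 7 to 3 pass through all of 4, 9, and 1; the waypoint orders that occur are 4 → 1 → 9 (1); 9 → 4 → 1 (1) — never 4 → 9 → 1.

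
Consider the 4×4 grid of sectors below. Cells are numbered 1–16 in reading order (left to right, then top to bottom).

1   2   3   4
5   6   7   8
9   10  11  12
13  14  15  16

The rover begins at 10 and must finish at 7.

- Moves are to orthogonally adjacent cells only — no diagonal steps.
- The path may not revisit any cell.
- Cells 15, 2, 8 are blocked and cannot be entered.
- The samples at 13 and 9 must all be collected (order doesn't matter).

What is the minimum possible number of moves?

6

Any route passes through 13 and 9 in some order between 10 and 7. Summing Manhattan distances along each leg and taking the cheapest ordering (10 → 13 → 9 → 7) gives a lower bound of 2 + 1 + 3 = 6 moves.
A route of 6 moves achieves this: 10 → 14 → 13 → 9 → 5 → 6 → 7.
Since 6 matches the lower bound, it is optimal.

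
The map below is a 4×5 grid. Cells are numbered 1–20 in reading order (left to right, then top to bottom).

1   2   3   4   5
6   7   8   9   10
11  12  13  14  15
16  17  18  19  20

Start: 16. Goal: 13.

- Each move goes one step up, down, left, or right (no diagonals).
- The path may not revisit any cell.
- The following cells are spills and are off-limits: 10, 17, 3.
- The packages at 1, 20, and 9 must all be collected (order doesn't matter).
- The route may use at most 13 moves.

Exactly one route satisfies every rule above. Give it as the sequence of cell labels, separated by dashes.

16 - 11 - 6 - 1 - 2 - 7 - 8 - 9 - 14 - 15 - 20 - 19 - 18 - 13

The 13-move cap with required stops at 1, 20, 9 leaves no slack for detours.
Route from 16: up 3 to 1, right 1 to 2, down 1 to 7, right 2 to 9, down 1 to 14, right 1 to 15, down 1 to 20, left 2 to 18, up 1 to 13 — 13 moves in all.
Check: all required cells visited; 13 ≤ 13 moves.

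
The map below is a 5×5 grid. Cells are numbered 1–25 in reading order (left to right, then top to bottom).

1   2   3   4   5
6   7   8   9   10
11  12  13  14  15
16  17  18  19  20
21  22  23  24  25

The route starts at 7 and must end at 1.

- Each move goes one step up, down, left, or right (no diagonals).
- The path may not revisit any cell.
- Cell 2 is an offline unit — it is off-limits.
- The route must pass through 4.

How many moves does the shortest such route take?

Any route passes through 4 somewhere between 7 and 1. Summing Manhattan distances along the two legs (7 → 4 → 1) gives a lower bound of 3 + 3 = 6 moves.
That bound ignores the blocked cells. Measuring each leg by the fewest moves that actually steer around them (7→4: 3; 4→1: 5) raises the lower bound to 8.
The shortest route satisfying every rule uses 10 moves: 7 → 8 → 3 → 4 → 9 → 14 → 13 → 12 → 11 → 6 → 1.
The bound of 8 isn't tight here; checking systematically, no route of length 8 through 9 satisfies every constraint, so 10 is the minimum.

10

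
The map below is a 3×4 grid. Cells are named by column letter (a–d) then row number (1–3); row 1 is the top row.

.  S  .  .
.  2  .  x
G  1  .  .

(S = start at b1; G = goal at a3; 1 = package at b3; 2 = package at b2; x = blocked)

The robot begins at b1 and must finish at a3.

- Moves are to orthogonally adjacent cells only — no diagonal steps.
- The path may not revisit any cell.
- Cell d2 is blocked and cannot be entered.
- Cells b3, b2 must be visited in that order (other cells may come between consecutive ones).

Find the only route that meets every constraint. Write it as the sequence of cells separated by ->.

b1 -> c1 -> c2 -> c3 -> b3 -> b2 -> a2 -> a3

The waypoints must appear in the order b3, b2, with no cell reused.
Route from b1: right 1 to c1, down 2 to c3, left 1 to b3, up 1 to b2, left 1 to a2, down 1 to a3 — 7 moves in all.
Check: order respected (1 at step 4, 2 at step 5).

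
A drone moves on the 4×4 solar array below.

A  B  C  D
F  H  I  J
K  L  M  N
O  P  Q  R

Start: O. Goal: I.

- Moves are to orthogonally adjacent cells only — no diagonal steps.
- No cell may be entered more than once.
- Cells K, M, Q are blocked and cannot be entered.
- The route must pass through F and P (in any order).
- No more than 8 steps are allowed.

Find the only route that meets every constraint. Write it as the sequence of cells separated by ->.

Any route must reach F and P and still end at I within 8 moves, so the order of the required stops is forced.
Route from O: right 1 to P, up 2 to H, left 1 to F, up 1 to A, right 2 to C, down 1 to I — 8 moves in all.
Check: all required cells visited; 8 ≤ 8 moves.

O -> P -> L -> H -> F -> A -> B -> C -> I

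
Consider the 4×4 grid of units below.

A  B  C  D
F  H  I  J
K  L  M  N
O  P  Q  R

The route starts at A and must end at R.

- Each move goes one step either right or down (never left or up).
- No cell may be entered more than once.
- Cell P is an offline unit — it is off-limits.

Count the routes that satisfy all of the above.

A right/down-only route from A to R makes exactly 3 down-moves and 3 right-moves in some order.
With no other constraints that would be C(6,3) = 20 routes.
Subtract routes through each blocked cell (inclusion–exclusion for overlaps): − through P: 4 → 16.
That gives 16 routes.

16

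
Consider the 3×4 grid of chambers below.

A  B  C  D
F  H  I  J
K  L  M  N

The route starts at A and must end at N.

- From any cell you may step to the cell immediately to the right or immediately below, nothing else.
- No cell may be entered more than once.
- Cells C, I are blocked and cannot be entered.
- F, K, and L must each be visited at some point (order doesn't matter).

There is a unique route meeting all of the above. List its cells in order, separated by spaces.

A F K L M N

Moves only go right or down, so the column and row indices never decrease.
Route from A: down 2 to K, right 3 to N — 5 moves in all.
Check: all required cells visited.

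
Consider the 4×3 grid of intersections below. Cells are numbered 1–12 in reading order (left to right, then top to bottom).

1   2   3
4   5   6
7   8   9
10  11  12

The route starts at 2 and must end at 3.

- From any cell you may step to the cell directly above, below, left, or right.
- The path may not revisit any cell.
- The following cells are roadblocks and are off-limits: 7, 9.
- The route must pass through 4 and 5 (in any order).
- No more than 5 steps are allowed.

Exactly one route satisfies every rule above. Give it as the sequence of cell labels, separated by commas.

The budget equals the shortest possible length, so every move has to be on a shortest route through the required cells.
Route from 2: left 1 to 1, down 1 to 4, right 2 to 6, up 1 to 3 — 5 moves in all.
Check: all required cells visited; 5 ≤ 5 moves.

2, 1, 4, 5, 6, 3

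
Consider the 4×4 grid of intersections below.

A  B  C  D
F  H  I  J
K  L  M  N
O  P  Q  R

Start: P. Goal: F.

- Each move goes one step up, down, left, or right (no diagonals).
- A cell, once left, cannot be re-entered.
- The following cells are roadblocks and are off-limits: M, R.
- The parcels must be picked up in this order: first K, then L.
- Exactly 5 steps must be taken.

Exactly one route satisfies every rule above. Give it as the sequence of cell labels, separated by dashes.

P - O - K - L - H - F

The waypoints must appear in the order K, L, with no cell reused.
Route from P: left 1 to O, up 1 to K, right 1 to L, up 1 to H, left 1 to F — 5 moves in all.
Check: order respected (K at step 2, L at step 3); 5 moves as required.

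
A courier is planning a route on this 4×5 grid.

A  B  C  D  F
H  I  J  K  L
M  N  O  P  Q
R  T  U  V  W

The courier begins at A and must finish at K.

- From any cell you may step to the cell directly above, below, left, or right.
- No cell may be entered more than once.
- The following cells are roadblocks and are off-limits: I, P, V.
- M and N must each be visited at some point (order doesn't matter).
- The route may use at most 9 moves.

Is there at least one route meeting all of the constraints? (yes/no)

yes

One route that works: A → H → M → N → O → J → K.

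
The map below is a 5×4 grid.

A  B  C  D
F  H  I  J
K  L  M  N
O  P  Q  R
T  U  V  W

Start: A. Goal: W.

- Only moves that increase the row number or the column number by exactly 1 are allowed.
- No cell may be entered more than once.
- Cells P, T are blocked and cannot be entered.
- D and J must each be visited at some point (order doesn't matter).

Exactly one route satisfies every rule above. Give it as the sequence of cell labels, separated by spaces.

A B C D J N R W

Moves only go right or down, so the column and row indices never decrease.
Route from A: 3× right (reaching D), 4× down (reaching W) — 7 moves in all.
Check: all required cells visited.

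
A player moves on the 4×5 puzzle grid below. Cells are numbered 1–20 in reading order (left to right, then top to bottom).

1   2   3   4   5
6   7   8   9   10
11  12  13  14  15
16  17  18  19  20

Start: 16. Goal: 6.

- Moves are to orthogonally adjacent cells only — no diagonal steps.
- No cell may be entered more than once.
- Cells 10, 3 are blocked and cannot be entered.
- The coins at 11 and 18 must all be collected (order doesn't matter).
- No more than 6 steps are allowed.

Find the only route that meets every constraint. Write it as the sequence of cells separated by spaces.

16 17 18 13 12 11 6

The 6-move cap with required stops at 11, 18 leaves no slack for detours.
Route from 16: right 2 to 18, up 1 to 13, left 2 to 11, up 1 to 6 — 6 moves in all.
Check: all required cells visited; 6 ≤ 6 moves.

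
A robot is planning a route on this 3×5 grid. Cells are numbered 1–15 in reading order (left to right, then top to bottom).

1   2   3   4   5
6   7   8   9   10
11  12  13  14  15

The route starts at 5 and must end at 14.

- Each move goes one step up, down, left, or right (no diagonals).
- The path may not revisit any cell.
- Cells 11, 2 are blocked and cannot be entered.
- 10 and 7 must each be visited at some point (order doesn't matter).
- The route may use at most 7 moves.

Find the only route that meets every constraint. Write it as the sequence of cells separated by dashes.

5 - 10 - 9 - 8 - 7 - 12 - 13 - 14

The 7-move cap with required stops at 10, 7 leaves no slack for detours.
Route from 5: down 1 to 10, left 3 to 7, down 1 to 12, right 2 to 14 — 7 moves in all.
Check: all required cells visited; 7 ≤ 7 moves.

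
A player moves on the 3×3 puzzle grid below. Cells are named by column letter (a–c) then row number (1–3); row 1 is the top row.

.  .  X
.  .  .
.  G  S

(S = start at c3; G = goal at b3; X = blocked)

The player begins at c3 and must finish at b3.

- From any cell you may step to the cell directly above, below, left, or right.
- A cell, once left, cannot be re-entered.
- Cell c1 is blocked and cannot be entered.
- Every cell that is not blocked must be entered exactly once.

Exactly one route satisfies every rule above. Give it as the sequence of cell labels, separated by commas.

c3, c2, b2, b1, a1, a2, a3, b3

Need to visit all 8 open cells exactly once, starting at c3 and ending at b3.
Route from c3: up to c2, left to b2, up to b1, left to a1, 2× down (reaching a3), right to b3 — 7 moves in all.
Check: all 8 open cells covered.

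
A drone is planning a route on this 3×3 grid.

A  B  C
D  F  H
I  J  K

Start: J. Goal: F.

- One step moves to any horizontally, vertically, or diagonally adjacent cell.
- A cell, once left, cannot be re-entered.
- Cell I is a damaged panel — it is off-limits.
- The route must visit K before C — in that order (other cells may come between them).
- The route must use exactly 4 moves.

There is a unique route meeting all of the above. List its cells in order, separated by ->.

The waypoints must appear in the order K, C, with no cell reused.
Route from J: right to K, 2× up (reaching C), down-left to F — 4 moves in all.
Check: order respected (K at step 1, C at step 3); 4 moves as required.

J -> K -> H -> C -> F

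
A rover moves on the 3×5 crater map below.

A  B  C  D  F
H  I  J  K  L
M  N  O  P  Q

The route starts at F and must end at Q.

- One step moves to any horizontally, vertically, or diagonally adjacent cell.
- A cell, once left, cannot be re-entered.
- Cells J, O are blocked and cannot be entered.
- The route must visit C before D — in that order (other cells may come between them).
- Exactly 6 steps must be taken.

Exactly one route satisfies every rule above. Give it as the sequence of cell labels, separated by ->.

F -> K -> C -> D -> L -> P -> Q

The waypoints must appear in the order C, D, with no cell reused.
Route from F: down-left to K, up-left to C, right to D, down-right to L, down-left to P, right to Q — 6 moves in all.
Check: order respected (C at step 2, D at step 3); 6 moves as required.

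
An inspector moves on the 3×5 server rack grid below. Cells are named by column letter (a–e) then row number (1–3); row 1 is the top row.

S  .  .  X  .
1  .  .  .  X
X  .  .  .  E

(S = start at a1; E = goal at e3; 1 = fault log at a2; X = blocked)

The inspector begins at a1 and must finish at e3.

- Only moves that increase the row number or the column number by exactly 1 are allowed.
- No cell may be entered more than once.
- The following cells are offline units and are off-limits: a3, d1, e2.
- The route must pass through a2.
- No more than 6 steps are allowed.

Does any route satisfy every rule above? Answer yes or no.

yes

One route that works: a1 → a2 → b2 → b3 → c3 → d3 → e3.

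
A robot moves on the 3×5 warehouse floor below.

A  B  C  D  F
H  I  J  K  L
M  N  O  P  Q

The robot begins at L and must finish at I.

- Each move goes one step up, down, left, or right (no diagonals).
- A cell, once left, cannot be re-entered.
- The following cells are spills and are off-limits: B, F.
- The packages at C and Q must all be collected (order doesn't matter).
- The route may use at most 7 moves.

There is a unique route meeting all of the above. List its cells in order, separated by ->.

L -> Q -> P -> K -> D -> C -> J -> I

The 7-move cap with required stops at C, Q leaves no slack for detours.
Route from L: down 1 to Q, left 1 to P, up 2 to D, left 1 to C, down 1 to J, left 1 to I — 7 moves in all.
Check: all required cells visited; 7 ≤ 7 moves.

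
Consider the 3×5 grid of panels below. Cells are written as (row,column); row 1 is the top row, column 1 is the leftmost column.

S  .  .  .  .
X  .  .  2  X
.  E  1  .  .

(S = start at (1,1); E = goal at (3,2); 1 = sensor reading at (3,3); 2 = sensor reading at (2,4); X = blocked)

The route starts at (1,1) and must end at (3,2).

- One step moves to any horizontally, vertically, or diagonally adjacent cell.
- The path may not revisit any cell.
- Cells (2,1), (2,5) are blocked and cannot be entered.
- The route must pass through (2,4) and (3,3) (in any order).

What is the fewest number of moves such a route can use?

Any route passes through (2,4) and (3,3) in some order between (1,1) and (3,2). Summing Chebyshev distances along each leg and taking the cheapest ordering ((1,1) → (3,3) → (2,4) → (3,2)) gives a lower bound of 2 + 1 + 2 = 5 moves.
A route of 5 moves achieves this: (1,1) → (1,2) → (1,3) → (2,4) → (3,3) → (3,2).
Since 5 matches the lower bound, it is optimal.

5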